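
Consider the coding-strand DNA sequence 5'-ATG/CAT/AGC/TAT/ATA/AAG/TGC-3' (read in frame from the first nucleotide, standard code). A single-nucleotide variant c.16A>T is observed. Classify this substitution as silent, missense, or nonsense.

Position 16 falls in codon 6: AAG → Lys.
After the substitution the codon is TAG → Stop.
The new codon is a stop codon, so this is a nonsense mutation.

nonsense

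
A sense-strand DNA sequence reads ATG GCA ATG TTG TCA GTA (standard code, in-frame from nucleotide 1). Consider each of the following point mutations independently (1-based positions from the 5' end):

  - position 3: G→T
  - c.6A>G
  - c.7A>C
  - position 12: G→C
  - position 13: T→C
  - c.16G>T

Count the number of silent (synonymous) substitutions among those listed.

1

Codon 1: ATG (Met) → ATT (Ile) — missense.
Codon 2: GCA (Ala) → GCG (Ala) — synonymous.
Codon 3: ATG (Met) → CTG (Leu) — missense.
Codon 4: TTG (Leu) → TTC (Phe) — missense.
Codon 5: TCA (Ser) → CCA (Pro) — missense.
Codon 6: GTA (Val) → TTA (Leu) — missense.
Synonymous: 1 of 6.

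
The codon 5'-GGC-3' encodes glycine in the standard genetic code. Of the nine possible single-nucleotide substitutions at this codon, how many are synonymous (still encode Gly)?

3

Position 1: none → 0 synonymous.
Position 2: none → 0 synonymous.
Position 3: GGU, GGA, GGG → 3 synonymous.
Total: 0 + 0 + 3 = 3.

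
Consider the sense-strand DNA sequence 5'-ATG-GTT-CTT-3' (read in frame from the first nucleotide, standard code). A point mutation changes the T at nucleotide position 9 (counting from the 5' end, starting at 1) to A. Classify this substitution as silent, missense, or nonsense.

silent

Position 9 falls in codon 3: CTT → Leu.
After the substitution the codon is CTA → Leu.
Both encode Leu, so the change is synonymous.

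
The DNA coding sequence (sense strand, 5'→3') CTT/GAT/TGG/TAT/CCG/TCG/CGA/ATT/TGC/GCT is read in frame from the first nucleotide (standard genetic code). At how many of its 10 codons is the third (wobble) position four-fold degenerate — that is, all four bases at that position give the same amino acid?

5

Codon 1 CTT (Leu): third position 4-fold.
Codon 2 GAT (Asp): third position 2-fold.
Codon 3 TGG (Trp): third position 1-fold.
Codon 4 TAT (Tyr): third position 2-fold.
Codon 5 CCG (Pro): third position 4-fold.
Codon 6 TCG (Ser): third position 4-fold.
Codon 7 CGA (Arg): third position 4-fold.
Codon 8 ATT (Ile): third position 3-fold.
Codon 9 TGC (Cys): third position 2-fold.
Codon 10 GCT (Ala): third position 4-fold.
Four-fold degenerate third positions: 5.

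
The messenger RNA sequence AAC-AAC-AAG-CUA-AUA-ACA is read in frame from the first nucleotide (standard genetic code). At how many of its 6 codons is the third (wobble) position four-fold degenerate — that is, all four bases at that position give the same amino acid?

Codon 1 AAC (Asn): third position 2-fold.
Codon 2 AAC (Asn): third position 2-fold.
Codon 3 AAG (Lys): third position 2-fold.
Codon 4 CUA (Leu): third position 4-fold.
Codon 5 AUA (Ile): third position 3-fold.
Codon 6 ACA (Thr): third position 4-fold.
Four-fold degenerate third positions: 2.

2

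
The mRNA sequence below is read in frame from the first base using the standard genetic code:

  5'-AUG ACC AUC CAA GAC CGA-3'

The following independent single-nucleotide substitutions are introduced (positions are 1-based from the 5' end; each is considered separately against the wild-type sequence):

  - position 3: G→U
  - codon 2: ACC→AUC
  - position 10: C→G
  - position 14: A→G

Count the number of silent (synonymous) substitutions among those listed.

Codon 1: AUG (Met) → AUU (Ile) — missense.
Codon 2: ACC (Thr) → AUC (Ile) — missense.
Codon 4: CAA (Gln) → GAA (Glu) — missense.
Codon 5: GAC (Asp) → GGC (Gly) — missense.
Synonymous: 0 of 4.

0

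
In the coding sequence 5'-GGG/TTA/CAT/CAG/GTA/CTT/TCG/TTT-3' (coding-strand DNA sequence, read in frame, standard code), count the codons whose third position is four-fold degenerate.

Codon 1 GGG (Gly): third position 4-fold.
Codon 2 TTA (Leu): third position 2-fold.
Codon 3 CAT (His): third position 2-fold.
Codon 4 CAG (Gln): third position 2-fold.
Codon 5 GTA (Val): third position 4-fold.
Codon 6 CTT (Leu): third position 4-fold.
Codon 7 TCG (Ser): third position 4-fold.
Codon 8 TTT (Phe): third position 2-fold.
Four-fold degenerate third positions: 4.

4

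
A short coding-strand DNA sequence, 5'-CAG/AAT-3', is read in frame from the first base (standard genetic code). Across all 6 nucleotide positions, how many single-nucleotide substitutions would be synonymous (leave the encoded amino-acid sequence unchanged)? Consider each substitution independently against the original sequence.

2

Codon 1 (CAG, Gln): 1 synonymous substitution.
Codon 2 (AAT, Asn): 1 synonymous substitution.
Total: 1 + 1 = 2.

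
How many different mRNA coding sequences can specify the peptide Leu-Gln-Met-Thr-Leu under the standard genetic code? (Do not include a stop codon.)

Leu: 6 codons.
Gln: 2 codons.
Met: 1 codon.
Thr: 4 codons.
Leu: 6 codons.
6 × 2 × 1 × 4 × 6 = 288.

288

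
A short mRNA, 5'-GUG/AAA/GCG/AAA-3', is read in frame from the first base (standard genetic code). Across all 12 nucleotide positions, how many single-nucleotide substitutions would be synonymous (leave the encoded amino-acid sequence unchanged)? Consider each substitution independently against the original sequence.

8

Codon 1 (GUG, Val): 3 synonymous substitutions.
Codon 2 (AAA, Lys): 1 synonymous substitution.
Codon 3 (GCG, Ala): 3 synonymous substitutions.
Codon 4 (AAA, Lys): 1 synonymous substitution.
Total: 3 + 1 + 3 + 1 = 8.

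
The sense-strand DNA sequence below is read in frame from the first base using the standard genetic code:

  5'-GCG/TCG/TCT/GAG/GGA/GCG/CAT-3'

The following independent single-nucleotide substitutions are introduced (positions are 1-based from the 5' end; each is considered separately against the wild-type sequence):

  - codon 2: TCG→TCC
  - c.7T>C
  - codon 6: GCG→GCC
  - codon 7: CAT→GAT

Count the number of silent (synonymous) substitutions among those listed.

2

Codon 2: TCG (Ser) → TCC (Ser) — synonymous.
Codon 3: TCT (Ser) → CCT (Pro) — missense.
Codon 6: GCG (Ala) → GCC (Ala) — synonymous.
Codon 7: CAT (His) → GAT (Asp) — missense.
Synonymous: 2 of 4.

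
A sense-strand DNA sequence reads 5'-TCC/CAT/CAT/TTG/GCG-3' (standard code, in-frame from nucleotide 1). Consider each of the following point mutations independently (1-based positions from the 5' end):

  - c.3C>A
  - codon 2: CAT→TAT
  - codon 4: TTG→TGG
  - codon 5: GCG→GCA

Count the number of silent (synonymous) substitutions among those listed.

Codon 1: TCC (Ser) → TCA (Ser) — synonymous.
Codon 2: CAT (His) → TAT (Tyr) — missense.
Codon 4: TTG (Leu) → TGG (Trp) — missense.
Codon 5: GCG (Ala) → GCA (Ala) — synonymous.
Synonymous: 2 of 4.

2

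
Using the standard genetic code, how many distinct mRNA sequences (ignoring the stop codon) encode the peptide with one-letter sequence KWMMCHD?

16

Lys: 2 codons.
Trp: 1 codon.
Met: 1 codon.
Met: 1 codon.
Cys: 2 codons.
His: 2 codons.
Asp: 2 codons.
2 × 1 × 1 × 1 × 2 × 2 × 2 = 16.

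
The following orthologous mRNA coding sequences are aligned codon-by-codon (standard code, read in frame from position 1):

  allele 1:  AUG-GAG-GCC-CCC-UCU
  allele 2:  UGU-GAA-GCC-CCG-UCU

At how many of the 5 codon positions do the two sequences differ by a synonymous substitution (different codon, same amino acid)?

Codon 1: AUG Met / UGU Cys — nonsynonymous.
Codon 2: GAG Glu / GAA Glu — synonymous.
Codon 3: GCC Ala / GCC Ala — identical.
Codon 4: CCC Pro / CCG Pro — synonymous.
Codon 5: UCU Ser / UCU Ser — identical.
Synonymous differences: 2.

2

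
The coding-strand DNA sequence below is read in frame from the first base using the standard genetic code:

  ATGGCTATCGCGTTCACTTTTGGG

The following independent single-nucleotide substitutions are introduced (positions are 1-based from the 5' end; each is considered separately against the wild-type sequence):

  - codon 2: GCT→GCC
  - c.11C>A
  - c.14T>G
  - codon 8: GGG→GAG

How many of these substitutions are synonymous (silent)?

1

Codon 2: GCT (Ala) → GCC (Ala) — synonymous.
Codon 4: GCG (Ala) → GAG (Glu) — missense.
Codon 5: TTC (Phe) → TGC (Cys) — missense.
Codon 8: GGG (Gly) → GAG (Glu) — missense.
Synonymous: 1 of 4.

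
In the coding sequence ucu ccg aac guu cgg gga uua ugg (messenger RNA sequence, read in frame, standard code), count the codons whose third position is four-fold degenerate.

Codon 1 UCU (Ser): third position 4-fold.
Codon 2 CCG (Pro): third position 4-fold.
Codon 3 AAC (Asn): third position 2-fold.
Codon 4 GUU (Val): third position 4-fold.
Codon 5 CGG (Arg): third position 4-fold.
Codon 6 GGA (Gly): third position 4-fold.
Codon 7 UUA (Leu): third position 2-fold.
Codon 8 UGG (Trp): third position 1-fold.
Four-fold degenerate third positions: 5.

5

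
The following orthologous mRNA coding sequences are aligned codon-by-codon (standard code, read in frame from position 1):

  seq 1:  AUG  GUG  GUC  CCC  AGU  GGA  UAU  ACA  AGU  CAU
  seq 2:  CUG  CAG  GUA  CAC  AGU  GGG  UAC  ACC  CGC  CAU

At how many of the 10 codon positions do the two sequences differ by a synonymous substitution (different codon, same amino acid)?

Codon 1: AUG Met / CUG Leu — nonsynonymous.
Codon 2: GUG Val / CAG Gln — nonsynonymous.
Codon 3: GUC Val / GUA Val — synonymous.
Codon 4: CCC Pro / CAC His — nonsynonymous.
Codon 5: AGU Ser / AGU Ser — identical.
Codon 6: GGA Gly / GGG Gly — synonymous.
Codon 7: UAU Tyr / UAC Tyr — synonymous.
Codon 8: ACA Thr / ACC Thr — synonymous.
Codon 9: AGU Ser / CGC Arg — nonsynonymous.
Codon 10: CAU His / CAU His — identical.
Synonymous differences: 4.

4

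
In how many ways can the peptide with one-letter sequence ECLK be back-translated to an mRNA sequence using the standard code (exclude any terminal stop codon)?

Glu: 2 codons.
Cys: 2 codons.
Leu: 6 codons.
Lys: 2 codons.
2 × 2 × 6 × 2 = 48.

48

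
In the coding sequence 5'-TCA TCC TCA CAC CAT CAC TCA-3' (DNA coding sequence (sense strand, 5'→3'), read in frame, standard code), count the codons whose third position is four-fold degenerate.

4

Codon 1 TCA (Ser): third position 4-fold.
Codon 2 TCC (Ser): third position 4-fold.
Codon 3 TCA (Ser): third position 4-fold.
Codon 4 CAC (His): third position 2-fold.
Codon 5 CAT (His): third position 2-fold.
Codon 6 CAC (His): third position 2-fold.
Codon 7 TCA (Ser): third position 4-fold.
Four-fold degenerate third positions: 4.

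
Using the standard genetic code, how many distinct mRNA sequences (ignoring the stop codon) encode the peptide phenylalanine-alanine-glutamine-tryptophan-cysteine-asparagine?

Phe: 2 codons.
Ala: 4 codons.
Gln: 2 codons.
Trp: 1 codon.
Cys: 2 codons.
Asn: 2 codons.
2 × 4 × 2 × 1 × 2 × 2 = 64.

64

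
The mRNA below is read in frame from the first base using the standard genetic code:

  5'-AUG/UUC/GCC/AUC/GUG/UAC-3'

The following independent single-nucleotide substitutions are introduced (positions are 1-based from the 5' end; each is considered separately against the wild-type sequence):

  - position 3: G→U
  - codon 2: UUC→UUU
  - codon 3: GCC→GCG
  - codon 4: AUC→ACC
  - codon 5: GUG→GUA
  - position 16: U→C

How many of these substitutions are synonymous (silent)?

Codon 1: AUG (Met) → AUU (Ile) — missense.
Codon 2: UUC (Phe) → UUU (Phe) — synonymous.
Codon 3: GCC (Ala) → GCG (Ala) — synonymous.
Codon 4: AUC (Ile) → ACC (Thr) — missense.
Codon 5: GUG (Val) → GUA (Val) — synonymous.
Codon 6: UAC (Tyr) → CAC (His) — missense.
Synonymous: 3 of 6.

3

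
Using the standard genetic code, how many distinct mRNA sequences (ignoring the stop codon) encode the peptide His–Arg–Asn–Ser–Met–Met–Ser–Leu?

5184

His: 2 codons.
Arg: 6 codons.
Asn: 2 codons.
Ser: 6 codons.
Met: 1 codon.
Met: 1 codon.
Ser: 6 codons.
Leu: 6 codons.
2 × 6 × 2 × 6 × 1 × 1 × 6 × 6 = 5184.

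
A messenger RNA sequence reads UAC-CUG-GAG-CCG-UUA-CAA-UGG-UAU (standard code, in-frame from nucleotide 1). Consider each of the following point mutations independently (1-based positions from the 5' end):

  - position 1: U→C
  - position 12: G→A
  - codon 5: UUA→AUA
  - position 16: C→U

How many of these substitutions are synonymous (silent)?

Codon 1: UAC (Tyr) → CAC (His) — missense.
Codon 4: CCG (Pro) → CCA (Pro) — synonymous.
Codon 5: UUA (Leu) → AUA (Ile) — missense.
Codon 6: CAA (Gln) → UAA (Stop) — nonsense.
Synonymous: 1 of 4.

1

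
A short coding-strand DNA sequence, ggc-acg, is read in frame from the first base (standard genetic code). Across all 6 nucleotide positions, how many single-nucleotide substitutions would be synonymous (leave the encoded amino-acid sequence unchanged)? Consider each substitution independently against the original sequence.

Codon 1 (GGC, Gly): 3 synonymous substitutions.
Codon 2 (ACG, Thr): 3 synonymous substitutions.
Total: 3 + 3 = 6.

6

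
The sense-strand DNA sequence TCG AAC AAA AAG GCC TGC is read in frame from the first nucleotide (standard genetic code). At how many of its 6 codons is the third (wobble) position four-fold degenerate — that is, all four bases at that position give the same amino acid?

Codon 1 TCG (Ser): third position 4-fold.
Codon 2 AAC (Asn): third position 2-fold.
Codon 3 AAA (Lys): third position 2-fold.
Codon 4 AAG (Lys): third position 2-fold.
Codon 5 GCC (Ala): third position 4-fold.
Codon 6 TGC (Cys): third position 2-fold.
Four-fold degenerate third positions: 2.

2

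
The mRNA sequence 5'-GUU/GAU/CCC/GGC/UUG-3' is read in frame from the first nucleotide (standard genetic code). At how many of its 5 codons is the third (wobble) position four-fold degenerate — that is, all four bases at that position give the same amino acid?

Codon 1 GUU (Val): third position 4-fold.
Codon 2 GAU (Asp): third position 2-fold.
Codon 3 CCC (Pro): third position 4-fold.
Codon 4 GGC (Gly): third position 4-fold.
Codon 5 UUG (Leu): third position 2-fold.
Four-fold degenerate third positions: 3.

3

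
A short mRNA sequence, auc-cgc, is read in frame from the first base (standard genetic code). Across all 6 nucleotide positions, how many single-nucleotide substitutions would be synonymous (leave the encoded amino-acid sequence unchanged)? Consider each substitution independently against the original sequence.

Codon 1 (AUC, Ile): 2 synonymous substitutions.
Codon 2 (CGC, Arg): 3 synonymous substitutions.
Total: 2 + 3 = 5.

5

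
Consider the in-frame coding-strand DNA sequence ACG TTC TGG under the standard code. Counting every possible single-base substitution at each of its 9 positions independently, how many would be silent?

4

Codon 1 (ACG, Thr): 3 synonymous substitutions.
Codon 2 (TTC, Phe): 1 synonymous substitution.
Codon 3 (TGG, Trp): 0 synonymous substitutions.
Total: 3 + 1 + 0 = 4.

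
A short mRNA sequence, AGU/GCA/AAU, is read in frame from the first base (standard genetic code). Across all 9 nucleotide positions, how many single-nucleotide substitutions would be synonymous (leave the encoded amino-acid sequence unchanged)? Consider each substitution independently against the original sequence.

Codon 1 (AGU, Ser): 1 synonymous substitution.
Codon 2 (GCA, Ala): 3 synonymous substitutions.
Codon 3 (AAU, Asn): 1 synonymous substitution.
Total: 1 + 3 + 1 = 5.

5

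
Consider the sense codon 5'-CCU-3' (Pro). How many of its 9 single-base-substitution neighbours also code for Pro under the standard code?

Position 1: none → 0 synonymous.
Position 2: none → 0 synonymous.
Position 3: CCC, CCA, CCG → 3 synonymous.
Total: 0 + 0 + 3 = 3.

3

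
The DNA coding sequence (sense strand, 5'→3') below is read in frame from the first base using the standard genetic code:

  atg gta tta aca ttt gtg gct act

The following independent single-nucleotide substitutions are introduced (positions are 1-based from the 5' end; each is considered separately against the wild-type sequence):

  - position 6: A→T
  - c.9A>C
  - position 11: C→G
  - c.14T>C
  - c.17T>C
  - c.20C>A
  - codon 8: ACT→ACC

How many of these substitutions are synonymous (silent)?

2

Codon 2: GTA (Val) → GTT (Val) — synonymous.
Codon 3: TTA (Leu) → TTC (Phe) — missense.
Codon 4: ACA (Thr) → AGA (Arg) — missense.
Codon 5: TTT (Phe) → TCT (Ser) — missense.
Codon 6: GTG (Val) → GCG (Ala) — missense.
Codon 7: GCT (Ala) → GAT (Asp) — missense.
Codon 8: ACT (Thr) → ACC (Thr) — synonymous.
Synonymous: 2 of 7.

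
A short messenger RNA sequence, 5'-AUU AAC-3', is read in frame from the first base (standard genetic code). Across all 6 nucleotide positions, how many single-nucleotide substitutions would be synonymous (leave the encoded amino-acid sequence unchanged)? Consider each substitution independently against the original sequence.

3

Codon 1 (AUU, Ile): 2 synonymous substitutions.
Codon 2 (AAC, Asn): 1 synonymous substitution.
Total: 2 + 1 = 3.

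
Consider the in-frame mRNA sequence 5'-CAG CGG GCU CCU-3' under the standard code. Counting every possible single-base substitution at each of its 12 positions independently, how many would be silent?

Codon 1 (CAG, Gln): 1 synonymous substitution.
Codon 2 (CGG, Arg): 4 synonymous substitutions.
Codon 3 (GCU, Ala): 3 synonymous substitutions.
Codon 4 (CCU, Pro): 3 synonymous substitutions.
Total: 1 + 4 + 3 + 3 = 11.

11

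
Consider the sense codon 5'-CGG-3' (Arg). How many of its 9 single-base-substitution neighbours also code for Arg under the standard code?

4

Position 1: AGG → 1 synonymous.
Position 2: none → 0 synonymous.
Position 3: CGU, CGC, CGA → 3 synonymous.
Total: 1 + 0 + 3 = 4.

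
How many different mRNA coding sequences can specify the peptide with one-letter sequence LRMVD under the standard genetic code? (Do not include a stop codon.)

Leu: 6 codons.
Arg: 6 codons.
Met: 1 codon.
Val: 4 codons.
Asp: 2 codons.
6 × 6 × 1 × 4 × 2 = 288.

288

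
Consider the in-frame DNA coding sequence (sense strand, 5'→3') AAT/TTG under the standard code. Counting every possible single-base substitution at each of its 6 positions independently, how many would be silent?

3

Codon 1 (AAT, Asn): 1 synonymous substitution.
Codon 2 (TTG, Leu): 2 synonymous substitutions.
Total: 1 + 2 = 3.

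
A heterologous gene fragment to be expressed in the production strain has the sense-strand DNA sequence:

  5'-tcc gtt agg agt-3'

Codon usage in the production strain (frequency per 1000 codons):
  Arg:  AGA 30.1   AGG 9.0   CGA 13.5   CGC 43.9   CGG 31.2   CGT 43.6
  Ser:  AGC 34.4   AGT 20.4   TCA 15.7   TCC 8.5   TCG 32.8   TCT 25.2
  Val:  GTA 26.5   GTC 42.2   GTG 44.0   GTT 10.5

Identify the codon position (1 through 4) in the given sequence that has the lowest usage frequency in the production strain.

Codon 1 TCC (Ser): 8.5 per 1000.
Codon 2 GTT (Val): 10.5 per 1000.
Codon 3 AGG (Arg): 9.0 per 1000.
Codon 4 AGT (Ser): 20.4 per 1000.
Lowest frequency is 8.5 at codon 1.

1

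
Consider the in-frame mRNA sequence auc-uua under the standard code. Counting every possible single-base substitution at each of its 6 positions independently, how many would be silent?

Codon 1 (AUC, Ile): 2 synonymous substitutions.
Codon 2 (UUA, Leu): 2 synonymous substitutions.
Total: 2 + 2 = 4.

4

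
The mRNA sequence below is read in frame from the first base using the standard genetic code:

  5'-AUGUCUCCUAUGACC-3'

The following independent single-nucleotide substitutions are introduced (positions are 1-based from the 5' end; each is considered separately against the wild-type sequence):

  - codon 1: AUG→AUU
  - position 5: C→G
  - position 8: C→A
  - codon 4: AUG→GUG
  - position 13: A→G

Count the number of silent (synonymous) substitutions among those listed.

0

Codon 1: AUG (Met) → AUU (Ile) — missense.
Codon 2: UCU (Ser) → UGU (Cys) — missense.
Codon 3: CCU (Pro) → CAU (His) — missense.
Codon 4: AUG (Met) → GUG (Val) — missense.
Codon 5: ACC (Thr) → GCC (Ala) — missense.
Synonymous: 0 of 5.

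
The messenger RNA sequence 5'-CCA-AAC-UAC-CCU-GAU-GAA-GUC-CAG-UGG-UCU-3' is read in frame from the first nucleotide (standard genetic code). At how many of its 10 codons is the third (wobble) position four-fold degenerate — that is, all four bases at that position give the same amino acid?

4

Codon 1 CCA (Pro): third position 4-fold.
Codon 2 AAC (Asn): third position 2-fold.
Codon 3 UAC (Tyr): third position 2-fold.
Codon 4 CCU (Pro): third position 4-fold.
Codon 5 GAU (Asp): third position 2-fold.
Codon 6 GAA (Glu): third position 2-fold.
Codon 7 GUC (Val): third position 4-fold.
Codon 8 CAG (Gln): third position 2-fold.
Codon 9 UGG (Trp): third position 1-fold.
Codon 10 UCU (Ser): third position 4-fold.
Four-fold degenerate third positions: 4.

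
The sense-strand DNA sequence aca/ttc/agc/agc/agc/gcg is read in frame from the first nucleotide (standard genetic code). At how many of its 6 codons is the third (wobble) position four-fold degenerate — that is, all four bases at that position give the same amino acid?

2

Codon 1 ACA (Thr): third position 4-fold.
Codon 2 TTC (Phe): third position 2-fold.
Codon 3 AGC (Ser): third position 2-fold.
Codon 4 AGC (Ser): third position 2-fold.
Codon 5 AGC (Ser): third position 2-fold.
Codon 6 GCG (Ala): third position 4-fold.
Four-fold degenerate third positions: 2.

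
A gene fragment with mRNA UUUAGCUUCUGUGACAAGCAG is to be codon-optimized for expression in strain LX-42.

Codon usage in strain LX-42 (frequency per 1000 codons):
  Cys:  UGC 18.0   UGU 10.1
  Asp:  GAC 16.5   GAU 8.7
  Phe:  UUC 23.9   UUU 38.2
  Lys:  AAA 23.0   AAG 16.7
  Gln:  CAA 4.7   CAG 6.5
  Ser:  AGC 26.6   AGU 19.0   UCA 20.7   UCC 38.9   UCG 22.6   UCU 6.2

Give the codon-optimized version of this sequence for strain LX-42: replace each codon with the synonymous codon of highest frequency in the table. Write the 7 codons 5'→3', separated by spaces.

Codon 1 (Phe): best is UUU at 38.2.
Codon 2 (Ser): best is UCC at 38.9.
Codon 3 (Phe): best is UUU at 38.2.
Codon 4 (Cys): best is UGC at 18.0.
Codon 5 (Asp): best is GAC at 16.5.
Codon 6 (Lys): best is AAA at 23.0.
Codon 7 (Gln): best is CAG at 6.5.

UUU UCC UUU UGC GAC AAA CAG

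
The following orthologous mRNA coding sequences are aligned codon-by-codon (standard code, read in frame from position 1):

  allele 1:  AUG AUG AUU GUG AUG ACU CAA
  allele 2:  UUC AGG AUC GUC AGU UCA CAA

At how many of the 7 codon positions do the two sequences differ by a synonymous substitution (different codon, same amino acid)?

Codon 1: AUG Met / UUC Phe — nonsynonymous.
Codon 2: AUG Met / AGG Arg — nonsynonymous.
Codon 3: AUU Ile / AUC Ile — synonymous.
Codon 4: GUG Val / GUC Val — synonymous.
Codon 5: AUG Met / AGU Ser — nonsynonymous.
Codon 6: ACU Thr / UCA Ser — nonsynonymous.
Codon 7: CAA Gln / CAA Gln — identical.
Synonymous differences: 2.

2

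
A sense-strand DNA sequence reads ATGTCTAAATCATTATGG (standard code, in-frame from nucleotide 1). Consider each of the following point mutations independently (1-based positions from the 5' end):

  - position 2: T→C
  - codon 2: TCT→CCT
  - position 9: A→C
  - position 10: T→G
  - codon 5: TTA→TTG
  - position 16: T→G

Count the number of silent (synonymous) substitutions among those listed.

1

Codon 1: ATG (Met) → ACG (Thr) — missense.
Codon 2: TCT (Ser) → CCT (Pro) — missense.
Codon 3: AAA (Lys) → AAC (Asn) — missense.
Codon 4: TCA (Ser) → GCA (Ala) — missense.
Codon 5: TTA (Leu) → TTG (Leu) — synonymous.
Codon 6: TGG (Trp) → GGG (Gly) — missense.
Synonymous: 1 of 6.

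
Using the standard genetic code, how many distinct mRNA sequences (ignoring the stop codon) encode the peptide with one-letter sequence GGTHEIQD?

Gly: 4 codons.
Gly: 4 codons.
Thr: 4 codons.
His: 2 codons.
Glu: 2 codons.
Ile: 3 codons.
Gln: 2 codons.
Asp: 2 codons.
4 × 4 × 4 × 2 × 2 × 3 × 2 × 2 = 3072.

3072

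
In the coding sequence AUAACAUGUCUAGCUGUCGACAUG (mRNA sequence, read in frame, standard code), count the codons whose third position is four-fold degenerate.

4

Codon 1 AUA (Ile): third position 3-fold.
Codon 2 ACA (Thr): third position 4-fold.
Codon 3 UGU (Cys): third position 2-fold.
Codon 4 CUA (Leu): third position 4-fold.
Codon 5 GCU (Ala): third position 4-fold.
Codon 6 GUC (Val): third position 4-fold.
Codon 7 GAC (Asp): third position 2-fold.
Codon 8 AUG (Met): third position 1-fold.
Four-fold degenerate third positions: 4.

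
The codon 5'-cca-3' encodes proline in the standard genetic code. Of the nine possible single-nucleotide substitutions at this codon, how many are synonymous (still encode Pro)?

3

Position 1: none → 0 synonymous.
Position 2: none → 0 synonymous.
Position 3: CCU, CCC, CCG → 3 synonymous.
Total: 0 + 0 + 3 = 3.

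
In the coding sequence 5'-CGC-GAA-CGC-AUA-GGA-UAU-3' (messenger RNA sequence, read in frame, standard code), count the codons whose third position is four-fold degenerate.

Codon 1 CGC (Arg): third position 4-fold.
Codon 2 GAA (Glu): third position 2-fold.
Codon 3 CGC (Arg): third position 4-fold.
Codon 4 AUA (Ile): third position 3-fold.
Codon 5 GGA (Gly): third position 4-fold.
Codon 6 UAU (Tyr): third position 2-fold.
Four-fold degenerate third positions: 3.

3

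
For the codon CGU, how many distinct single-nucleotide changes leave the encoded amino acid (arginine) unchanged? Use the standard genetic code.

Position 1: none → 0 synonymous.
Position 2: none → 0 synonymous.
Position 3: CGC, CGA, CGG → 3 synonymous.
Total: 0 + 0 + 3 = 3.

3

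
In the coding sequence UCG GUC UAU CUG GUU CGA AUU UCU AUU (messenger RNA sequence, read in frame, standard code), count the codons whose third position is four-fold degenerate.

6

Codon 1 UCG (Ser): third position 4-fold.
Codon 2 GUC (Val): third position 4-fold.
Codon 3 UAU (Tyr): third position 2-fold.
Codon 4 CUG (Leu): third position 4-fold.
Codon 5 GUU (Val): third position 4-fold.
Codon 6 CGA (Arg): third position 4-fold.
Codon 7 AUU (Ile): third position 3-fold.
Codon 8 UCU (Ser): third position 4-fold.
Codon 9 AUU (Ile): third position 3-fold.
Four-fold degenerate third positions: 6.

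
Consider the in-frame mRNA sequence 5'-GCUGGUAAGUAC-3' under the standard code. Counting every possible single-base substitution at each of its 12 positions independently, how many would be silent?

8

Codon 1 (GCU, Ala): 3 synonymous substitutions.
Codon 2 (GGU, Gly): 3 synonymous substitutions.
Codon 3 (AAG, Lys): 1 synonymous substitution.
Codon 4 (UAC, Tyr): 1 synonymous substitution.
Total: 3 + 3 + 1 + 1 = 8.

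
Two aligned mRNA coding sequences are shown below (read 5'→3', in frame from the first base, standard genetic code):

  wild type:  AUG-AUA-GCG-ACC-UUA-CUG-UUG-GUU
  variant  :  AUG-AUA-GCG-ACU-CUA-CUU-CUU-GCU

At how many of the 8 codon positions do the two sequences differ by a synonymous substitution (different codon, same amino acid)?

4

Codon 1: AUG Met / AUG Met — identical.
Codon 2: AUA Ile / AUA Ile — identical.
Codon 3: GCG Ala / GCG Ala — identical.
Codon 4: ACC Thr / ACU Thr — synonymous.
Codon 5: UUA Leu / CUA Leu — synonymous.
Codon 6: CUG Leu / CUU Leu — synonymous.
Codon 7: UUG Leu / CUU Leu — synonymous.
Codon 8: GUU Val / GCU Ala — nonsynonymous.
Synonymous differences: 4.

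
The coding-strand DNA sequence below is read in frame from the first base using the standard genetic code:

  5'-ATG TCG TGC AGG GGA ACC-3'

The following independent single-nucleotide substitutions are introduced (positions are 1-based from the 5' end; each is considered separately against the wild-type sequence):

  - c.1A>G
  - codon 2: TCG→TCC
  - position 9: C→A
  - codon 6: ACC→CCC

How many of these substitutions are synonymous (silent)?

Codon 1: ATG (Met) → GTG (Val) — missense.
Codon 2: TCG (Ser) → TCC (Ser) — synonymous.
Codon 3: TGC (Cys) → TGA (Stop) — nonsense.
Codon 6: ACC (Thr) → CCC (Pro) — missense.
Synonymous: 1 of 4.

1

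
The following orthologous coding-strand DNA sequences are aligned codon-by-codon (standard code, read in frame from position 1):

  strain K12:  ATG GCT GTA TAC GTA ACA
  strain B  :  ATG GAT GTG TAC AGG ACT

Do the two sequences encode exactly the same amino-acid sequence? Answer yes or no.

Codon 1: ATG Met / ATG Met — identical.
Codon 2: GCT Ala / GAT Asp — nonsynonymous.
Codon 3: GTA Val / GTG Val — synonymous.
Codon 4: TAC Tyr / TAC Tyr — identical.
Codon 5: GTA Val / AGG Arg — nonsynonymous.
Codon 6: ACA Thr / ACT Thr — synonymous.
Nonsynonymous differences: 2 → different protein.

no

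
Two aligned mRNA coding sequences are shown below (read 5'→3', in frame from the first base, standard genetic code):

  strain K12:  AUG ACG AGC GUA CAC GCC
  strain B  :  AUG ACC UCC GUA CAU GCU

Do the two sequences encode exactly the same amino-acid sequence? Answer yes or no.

yes

Codon 1: AUG Met / AUG Met — identical.
Codon 2: ACG Thr / ACC Thr — synonymous.
Codon 3: AGC Ser / UCC Ser — synonymous.
Codon 4: GUA Val / GUA Val — identical.
Codon 5: CAC His / CAU His — synonymous.
Codon 6: GCC Ala / GCU Ala — synonymous.
Nonsynonymous differences: 0 → same protein.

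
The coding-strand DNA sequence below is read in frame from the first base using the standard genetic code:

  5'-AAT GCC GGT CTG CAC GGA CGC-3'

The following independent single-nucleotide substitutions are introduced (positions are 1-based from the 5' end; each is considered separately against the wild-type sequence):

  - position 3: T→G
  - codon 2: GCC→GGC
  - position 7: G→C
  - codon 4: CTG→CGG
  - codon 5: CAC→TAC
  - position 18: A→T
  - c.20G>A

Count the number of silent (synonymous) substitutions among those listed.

1

Codon 1: AAT (Asn) → AAG (Lys) — missense.
Codon 2: GCC (Ala) → GGC (Gly) — missense.
Codon 3: GGT (Gly) → CGT (Arg) — missense.
Codon 4: CTG (Leu) → CGG (Arg) — missense.
Codon 5: CAC (His) → TAC (Tyr) — missense.
Codon 6: GGA (Gly) → GGT (Gly) — synonymous.
Codon 7: CGC (Arg) → CAC (His) — missense.
Synonymous: 1 of 7.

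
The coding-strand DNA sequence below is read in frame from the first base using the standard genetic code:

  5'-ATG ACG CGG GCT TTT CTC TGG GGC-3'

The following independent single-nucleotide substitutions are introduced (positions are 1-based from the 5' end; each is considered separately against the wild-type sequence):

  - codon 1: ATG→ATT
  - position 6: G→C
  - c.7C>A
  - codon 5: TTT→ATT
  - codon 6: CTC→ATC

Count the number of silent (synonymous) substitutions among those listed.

Codon 1: ATG (Met) → ATT (Ile) — missense.
Codon 2: ACG (Thr) → ACC (Thr) — synonymous.
Codon 3: CGG (Arg) → AGG (Arg) — synonymous.
Codon 5: TTT (Phe) → ATT (Ile) — missense.
Codon 6: CTC (Leu) → ATC (Ile) — missense.
Synonymous: 2 of 5.

2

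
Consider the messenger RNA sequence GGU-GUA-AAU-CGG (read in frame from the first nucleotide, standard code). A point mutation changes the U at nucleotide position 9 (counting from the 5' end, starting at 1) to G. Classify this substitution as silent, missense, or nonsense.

Position 9 falls in codon 3: AAU → Asn.
After the substitution the codon is AAG → Lys.
Asn ≠ Lys, so this is a missense mutation.

missense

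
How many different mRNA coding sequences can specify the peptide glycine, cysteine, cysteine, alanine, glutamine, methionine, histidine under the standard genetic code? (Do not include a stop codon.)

Gly: 4 codons.
Cys: 2 codons.
Cys: 2 codons.
Ala: 4 codons.
Gln: 2 codons.
Met: 1 codon.
His: 2 codons.
4 × 2 × 2 × 4 × 2 × 1 × 2 = 256.

256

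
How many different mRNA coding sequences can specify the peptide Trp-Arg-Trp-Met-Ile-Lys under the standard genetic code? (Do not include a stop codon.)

Trp: 1 codon.
Arg: 6 codons.
Trp: 1 codon.
Met: 1 codon.
Ile: 3 codons.
Lys: 2 codons.
1 × 6 × 1 × 1 × 3 × 2 = 36.

36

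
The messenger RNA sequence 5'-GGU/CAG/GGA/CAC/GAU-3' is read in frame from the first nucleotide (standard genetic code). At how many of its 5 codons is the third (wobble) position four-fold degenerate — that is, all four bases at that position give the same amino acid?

2

Codon 1 GGU (Gly): third position 4-fold.
Codon 2 CAG (Gln): third position 2-fold.
Codon 3 GGA (Gly): third position 4-fold.
Codon 4 CAC (His): third position 2-fold.
Codon 5 GAU (Asp): third position 2-fold.
Four-fold degenerate third positions: 2.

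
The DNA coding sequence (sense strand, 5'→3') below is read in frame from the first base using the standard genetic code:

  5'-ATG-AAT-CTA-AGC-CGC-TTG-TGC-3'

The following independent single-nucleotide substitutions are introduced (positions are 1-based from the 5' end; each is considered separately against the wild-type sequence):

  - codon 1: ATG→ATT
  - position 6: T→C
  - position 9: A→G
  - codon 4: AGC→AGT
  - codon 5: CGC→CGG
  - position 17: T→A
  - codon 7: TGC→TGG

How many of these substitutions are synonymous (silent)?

4

Codon 1: ATG (Met) → ATT (Ile) — missense.
Codon 2: AAT (Asn) → AAC (Asn) — synonymous.
Codon 3: CTA (Leu) → CTG (Leu) — synonymous.
Codon 4: AGC (Ser) → AGT (Ser) — synonymous.
Codon 5: CGC (Arg) → CGG (Arg) — synonymous.
Codon 6: TTG (Leu) → TAG (Stop) — nonsense.
Codon 7: TGC (Cys) → TGG (Trp) — missense.
Synonymous: 4 of 7.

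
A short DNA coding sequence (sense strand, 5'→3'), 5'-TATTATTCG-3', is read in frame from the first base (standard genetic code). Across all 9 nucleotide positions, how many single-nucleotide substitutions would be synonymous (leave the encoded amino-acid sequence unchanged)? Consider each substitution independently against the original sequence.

5

Codon 1 (TAT, Tyr): 1 synonymous substitution.
Codon 2 (TAT, Tyr): 1 synonymous substitution.
Codon 3 (TCG, Ser): 3 synonymous substitutions.
Total: 1 + 1 + 3 = 5.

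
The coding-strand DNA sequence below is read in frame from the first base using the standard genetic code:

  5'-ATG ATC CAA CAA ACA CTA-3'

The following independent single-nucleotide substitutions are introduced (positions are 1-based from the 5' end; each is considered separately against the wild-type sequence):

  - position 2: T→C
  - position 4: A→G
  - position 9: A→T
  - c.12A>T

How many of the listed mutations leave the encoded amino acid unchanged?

Codon 1: ATG (Met) → ACG (Thr) — missense.
Codon 2: ATC (Ile) → GTC (Val) — missense.
Codon 3: CAA (Gln) → CAT (His) — missense.
Codon 4: CAA (Gln) → CAT (His) — missense.
Synonymous: 0 of 4.

0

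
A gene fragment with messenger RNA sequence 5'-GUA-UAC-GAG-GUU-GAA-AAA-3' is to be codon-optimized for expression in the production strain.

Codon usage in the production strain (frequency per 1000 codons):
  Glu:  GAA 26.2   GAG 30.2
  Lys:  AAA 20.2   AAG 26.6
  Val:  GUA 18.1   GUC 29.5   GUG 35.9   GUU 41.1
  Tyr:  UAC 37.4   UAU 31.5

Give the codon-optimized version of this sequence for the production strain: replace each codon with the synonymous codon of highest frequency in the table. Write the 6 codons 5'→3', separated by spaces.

GUU UAC GAG GUU GAG AAG

Codon 1 (Val): best is GUU at 41.1.
Codon 2 (Tyr): best is UAC at 37.4.
Codon 3 (Glu): best is GAG at 30.2.
Codon 4 (Val): best is GUU at 41.1.
Codon 5 (Glu): best is GAG at 30.2.
Codon 6 (Lys): best is AAG at 26.6.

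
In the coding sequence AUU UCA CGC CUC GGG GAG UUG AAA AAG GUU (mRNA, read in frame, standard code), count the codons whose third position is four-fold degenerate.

Codon 1 AUU (Ile): third position 3-fold.
Codon 2 UCA (Ser): third position 4-fold.
Codon 3 CGC (Arg): third position 4-fold.
Codon 4 CUC (Leu): third position 4-fold.
Codon 5 GGG (Gly): third position 4-fold.
Codon 6 GAG (Glu): third position 2-fold.
Codon 7 UUG (Leu): third position 2-fold.
Codon 8 AAA (Lys): third position 2-fold.
Codon 9 AAG (Lys): third position 2-fold.
Codon 10 GUU (Val): third position 4-fold.
Four-fold degenerate third positions: 5.

5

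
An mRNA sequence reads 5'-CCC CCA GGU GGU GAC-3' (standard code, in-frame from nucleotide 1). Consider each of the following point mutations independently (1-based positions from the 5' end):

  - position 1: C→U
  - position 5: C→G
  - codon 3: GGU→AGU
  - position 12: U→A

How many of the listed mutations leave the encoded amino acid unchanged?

Codon 1: CCC (Pro) → UCC (Ser) — missense.
Codon 2: CCA (Pro) → CGA (Arg) — missense.
Codon 3: GGU (Gly) → AGU (Ser) — missense.
Codon 4: GGU (Gly) → GGA (Gly) — synonymous.
Synonymous: 1 of 4.

1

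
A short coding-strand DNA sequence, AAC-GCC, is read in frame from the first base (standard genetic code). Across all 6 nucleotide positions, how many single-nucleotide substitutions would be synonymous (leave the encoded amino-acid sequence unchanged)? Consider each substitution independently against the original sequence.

Codon 1 (AAC, Asn): 1 synonymous substitution.
Codon 2 (GCC, Ala): 3 synonymous substitutions.
Total: 1 + 3 = 4.

4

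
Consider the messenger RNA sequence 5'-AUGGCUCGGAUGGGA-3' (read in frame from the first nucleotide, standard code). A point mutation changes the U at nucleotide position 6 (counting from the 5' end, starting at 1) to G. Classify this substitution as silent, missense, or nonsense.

silent

Position 6 falls in codon 2: GCU → Ala.
After the substitution the codon is GCG → Ala.
Both encode Ala, so the change is synonymous.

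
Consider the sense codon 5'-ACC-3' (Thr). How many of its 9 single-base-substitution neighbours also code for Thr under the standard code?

3

Position 1: none → 0 synonymous.
Position 2: none → 0 synonymous.
Position 3: ACU, ACA, ACG → 3 synonymous.
Total: 0 + 0 + 3 = 3.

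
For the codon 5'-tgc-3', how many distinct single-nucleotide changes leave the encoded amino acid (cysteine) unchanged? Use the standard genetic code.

1

Position 1: none → 0 synonymous.
Position 2: none → 0 synonymous.
Position 3: TGT → 1 synonymous.
Total: 0 + 0 + 1 = 1.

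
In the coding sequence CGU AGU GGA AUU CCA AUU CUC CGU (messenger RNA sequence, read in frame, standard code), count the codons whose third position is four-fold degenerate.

5

Codon 1 CGU (Arg): third position 4-fold.
Codon 2 AGU (Ser): third position 2-fold.
Codon 3 GGA (Gly): third position 4-fold.
Codon 4 AUU (Ile): third position 3-fold.
Codon 5 CCA (Pro): third position 4-fold.
Codon 6 AUU (Ile): third position 3-fold.
Codon 7 CUC (Leu): third position 4-fold.
Codon 8 CGU (Arg): third position 4-fold.
Four-fold degenerate third positions: 5.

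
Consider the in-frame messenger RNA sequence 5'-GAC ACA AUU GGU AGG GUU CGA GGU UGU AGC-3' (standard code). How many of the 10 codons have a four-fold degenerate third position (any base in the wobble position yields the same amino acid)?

Codon 1 GAC (Asp): third position 2-fold.
Codon 2 ACA (Thr): third position 4-fold.
Codon 3 AUU (Ile): third position 3-fold.
Codon 4 GGU (Gly): third position 4-fold.
Codon 5 AGG (Arg): third position 2-fold.
Codon 6 GUU (Val): third position 4-fold.
Codon 7 CGA (Arg): third position 4-fold.
Codon 8 GGU (Gly): third position 4-fold.
Codon 9 UGU (Cys): third position 2-fold.
Codon 10 AGC (Ser): third position 2-fold.
Four-fold degenerate third positions: 5.

5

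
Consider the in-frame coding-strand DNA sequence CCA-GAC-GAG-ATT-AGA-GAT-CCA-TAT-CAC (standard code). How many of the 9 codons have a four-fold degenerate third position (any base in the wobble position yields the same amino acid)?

Codon 1 CCA (Pro): third position 4-fold.
Codon 2 GAC (Asp): third position 2-fold.
Codon 3 GAG (Glu): third position 2-fold.
Codon 4 ATT (Ile): third position 3-fold.
Codon 5 AGA (Arg): third position 2-fold.
Codon 6 GAT (Asp): third position 2-fold.
Codon 7 CCA (Pro): third position 4-fold.
Codon 8 TAT (Tyr): third position 2-fold.
Codon 9 CAC (His): third position 2-fold.
Four-fold degenerate third positions: 2.

2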